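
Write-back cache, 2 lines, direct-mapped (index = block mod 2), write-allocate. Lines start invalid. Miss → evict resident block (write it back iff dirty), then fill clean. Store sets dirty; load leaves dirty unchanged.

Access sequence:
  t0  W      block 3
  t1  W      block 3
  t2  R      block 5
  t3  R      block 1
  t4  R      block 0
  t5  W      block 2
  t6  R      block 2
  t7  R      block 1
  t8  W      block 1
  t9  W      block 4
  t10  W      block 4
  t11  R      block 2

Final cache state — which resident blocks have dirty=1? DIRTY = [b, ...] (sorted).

DIRTY = [1]

0: W B3 → L1 miss [D]
1: W B3 → L1 hit [D]
2: R B5 → L1 miss wb→B3 [-]
3: R B1 → L1 miss [-]
4: R B0 → L0 miss [-]
5: W B2 → L0 miss [D]
6: R B2 → L0 hit [D]
7: R B1 → L1 hit [-]
8: W B1 → L1 hit [D]
9: W B4 → L0 miss wb→B2 [D]
10: W B4 → L0 hit [D]
11: R B2 → L0 miss wb→B4 [-]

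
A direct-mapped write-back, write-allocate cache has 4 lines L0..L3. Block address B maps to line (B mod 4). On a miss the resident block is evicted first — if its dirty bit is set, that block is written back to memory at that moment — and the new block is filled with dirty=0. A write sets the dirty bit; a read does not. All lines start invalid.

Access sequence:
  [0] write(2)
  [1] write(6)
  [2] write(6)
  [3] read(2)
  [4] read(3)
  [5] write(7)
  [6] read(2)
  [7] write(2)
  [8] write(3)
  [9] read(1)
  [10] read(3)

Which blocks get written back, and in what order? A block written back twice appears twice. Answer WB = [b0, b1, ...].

WB = [2, 6, 7]

0: W B2 -> L2 miss  d=D]
1: W B6 -> L2 miss wb->B2  d=D]
2: W B6 -> L2 hit  d=D]
3: R B2 -> L2 miss wb->B6  d=-]
4: R B3 -> L3 miss  d=-]
5: W B7 -> L3 miss  d=D]
6: R B2 -> L2 hit  d=-]
7: W B2 -> L2 hit  d=D]
8: W B3 -> L3 miss wb->B7  d=D]
9: R B1 -> L1 miss  d=-]
10: R B3 -> L3 hit  d=D]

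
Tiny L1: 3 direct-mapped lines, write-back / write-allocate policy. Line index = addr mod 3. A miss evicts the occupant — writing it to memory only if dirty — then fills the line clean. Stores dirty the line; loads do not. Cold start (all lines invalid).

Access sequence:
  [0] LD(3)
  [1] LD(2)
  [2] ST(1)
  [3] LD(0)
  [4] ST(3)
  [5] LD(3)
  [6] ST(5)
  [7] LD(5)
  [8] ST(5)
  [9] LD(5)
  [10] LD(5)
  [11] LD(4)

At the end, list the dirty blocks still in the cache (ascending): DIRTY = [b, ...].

DIRTY = [3, 5]

0: R B3 → L0 miss [-]
1: R B2 → L2 miss [-]
2: W B1 → L1 miss [D]
3: R B0 → L0 miss [-]
4: W B3 → L0 miss [D]
5: R B3 → L0 hit [D]
6: W B5 → L2 miss [D]
7: R B5 → L2 hit [D]
8: W B5 → L2 hit [D]
9: R B5 → L2 hit [D]
10: R B5 → L2 hit [D]
11: R B4 → L1 miss wb→B1 [-]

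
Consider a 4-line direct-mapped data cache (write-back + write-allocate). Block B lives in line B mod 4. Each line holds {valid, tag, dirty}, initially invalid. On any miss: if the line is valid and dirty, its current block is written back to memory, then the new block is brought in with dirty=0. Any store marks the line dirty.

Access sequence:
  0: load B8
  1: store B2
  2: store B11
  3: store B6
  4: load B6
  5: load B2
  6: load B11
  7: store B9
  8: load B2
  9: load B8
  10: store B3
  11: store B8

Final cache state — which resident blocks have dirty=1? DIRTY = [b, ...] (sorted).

DIRTY = [3, 8, 9]

0: R B8 → L0 miss [-]
1: W B2 → L2 miss [D]
2: W B11 → L3 miss [D]
3: W B6 → L2 miss wb→B2 [D]
4: R B6 → L2 hit [D]
5: R B2 → L2 miss wb→B6 [-]
6: R B11 → L3 hit [D]
7: W B9 → L1 miss [D]
8: R B2 → L2 hit [-]
9: R B8 → L0 hit [-]
10: W B3 → L3 miss wb→B11 [D]
11: W B8 → L0 hit [D]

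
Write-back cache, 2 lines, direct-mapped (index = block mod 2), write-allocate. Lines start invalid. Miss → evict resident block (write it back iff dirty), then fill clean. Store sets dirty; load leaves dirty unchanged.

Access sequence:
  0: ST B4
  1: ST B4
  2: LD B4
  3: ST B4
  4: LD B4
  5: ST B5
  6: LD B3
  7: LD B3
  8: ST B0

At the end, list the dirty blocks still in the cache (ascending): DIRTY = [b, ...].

DIRTY = [0]

0: W B4 → L0 miss [D]
1: W B4 → L0 hit [D]
2: R B4 → L0 hit [D]
3: W B4 → L0 hit [D]
4: R B4 → L0 hit [D]
5: W B5 → L1 miss [D]
6: R B3 → L1 miss wb→B5 [-]
7: R B3 → L1 hit [-]
8: W B0 → L0 miss wb→B4 [D]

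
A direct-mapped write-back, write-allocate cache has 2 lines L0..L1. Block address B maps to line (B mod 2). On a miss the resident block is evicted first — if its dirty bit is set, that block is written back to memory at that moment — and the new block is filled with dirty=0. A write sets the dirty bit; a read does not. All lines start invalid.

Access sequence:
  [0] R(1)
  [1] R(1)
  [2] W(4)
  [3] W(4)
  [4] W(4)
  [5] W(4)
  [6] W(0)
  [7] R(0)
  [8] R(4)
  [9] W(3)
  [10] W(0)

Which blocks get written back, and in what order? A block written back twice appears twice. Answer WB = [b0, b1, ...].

WB = [4, 0]

0: R B1 → L1 miss [-]
1: R B1 → L1 hit [-]
2: W B4 → L0 miss [D]
3: W B4 → L0 hit [D]
4: W B4 → L0 hit [D]
5: W B4 → L0 hit [D]
6: W B0 → L0 miss wb→B4 [D]
7: R B0 → L0 hit [D]
8: R B4 → L0 miss wb→B0 [-]
9: W B3 → L1 miss [D]
10: W B0 → L0 miss [D]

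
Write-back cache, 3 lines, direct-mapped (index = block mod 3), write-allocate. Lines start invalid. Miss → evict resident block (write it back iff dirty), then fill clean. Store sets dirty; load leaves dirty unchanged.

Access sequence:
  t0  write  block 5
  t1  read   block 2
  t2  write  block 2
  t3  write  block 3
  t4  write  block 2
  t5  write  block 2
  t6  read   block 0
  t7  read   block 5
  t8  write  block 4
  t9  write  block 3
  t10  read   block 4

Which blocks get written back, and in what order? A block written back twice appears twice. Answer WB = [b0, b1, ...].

  0 | W B5 → L2 miss [D]
  1 | R B2 → L2 miss wb→B5 [-]
  2 | W B2 → L2 hit [D]
  3 | W B3 → L0 miss [D]
  4 | W B2 → L2 hit [D]
  5 | W B2 → L2 hit [D]
  6 | R B0 → L0 miss wb→B3 [-]
  7 | R B5 → L2 miss wb→B2 [-]
  8 | W B4 → L1 miss [D]
  9 | W B3 → L0 miss [D]
  10 | R B4 → L1 hit [D]

WB = [5, 3, 2]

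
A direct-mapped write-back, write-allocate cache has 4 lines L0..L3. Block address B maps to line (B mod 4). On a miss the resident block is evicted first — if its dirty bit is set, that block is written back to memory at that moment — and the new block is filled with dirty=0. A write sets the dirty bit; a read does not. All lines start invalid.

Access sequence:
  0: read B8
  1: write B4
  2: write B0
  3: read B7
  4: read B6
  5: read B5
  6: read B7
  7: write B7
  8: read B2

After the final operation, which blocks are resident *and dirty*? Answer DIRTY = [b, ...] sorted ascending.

  0 | R B8 → L0 miss [-]
  1 | W B4 → L0 miss [D]
  2 | W B0 → L0 miss wb→B4 [D]
  3 | R B7 → L3 miss [-]
  4 | R B6 → L2 miss [-]
  5 | R B5 → L1 miss [-]
  6 | R B7 → L3 hit [-]
  7 | W B7 → L3 hit [D]
  8 | R B2 → L2 miss [-]

DIRTY = [0, 7]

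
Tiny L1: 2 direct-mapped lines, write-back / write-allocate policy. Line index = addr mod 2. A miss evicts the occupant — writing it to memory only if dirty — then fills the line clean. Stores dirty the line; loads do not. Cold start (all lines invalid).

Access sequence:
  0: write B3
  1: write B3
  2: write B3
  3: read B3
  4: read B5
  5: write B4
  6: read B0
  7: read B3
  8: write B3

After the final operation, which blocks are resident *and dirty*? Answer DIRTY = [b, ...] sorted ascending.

DIRTY = [3]

0: W B3 -> L1 miss  d=D]
1: W B3 -> L1 hit  d=D]
2: W B3 -> L1 hit  d=D]
3: R B3 -> L1 hit  d=D]
4: R B5 -> L1 miss wb->B3  d=-]
5: W B4 -> L0 miss  d=D]
6: R B0 -> L0 miss wb->B4  d=-]
7: R B3 -> L1 miss  d=-]
8: W B3 -> L1 hit  d=D]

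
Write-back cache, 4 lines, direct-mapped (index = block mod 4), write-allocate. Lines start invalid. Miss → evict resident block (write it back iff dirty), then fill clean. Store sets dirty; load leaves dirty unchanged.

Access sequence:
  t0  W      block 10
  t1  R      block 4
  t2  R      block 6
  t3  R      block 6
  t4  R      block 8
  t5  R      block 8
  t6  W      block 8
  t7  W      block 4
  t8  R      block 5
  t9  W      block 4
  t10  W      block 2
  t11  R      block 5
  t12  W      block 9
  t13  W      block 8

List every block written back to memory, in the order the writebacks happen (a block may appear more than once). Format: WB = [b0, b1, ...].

0: W B10 → L2 miss [D]
1: R B4 → L0 miss [-]
2: R B6 → L2 miss wb→B10 [-]
3: R B6 → L2 hit [-]
4: R B8 → L0 miss [-]
5: R B8 → L0 hit [-]
6: W B8 → L0 hit [D]
7: W B4 → L0 miss wb→B8 [D]
8: R B5 → L1 miss [-]
9: W B4 → L0 hit [D]
10: W B2 → L2 miss [D]
11: R B5 → L1 hit [-]
12: W B9 → L1 miss [D]
13: W B8 → L0 miss wb→B4 [D]

WB = [10, 8, 4]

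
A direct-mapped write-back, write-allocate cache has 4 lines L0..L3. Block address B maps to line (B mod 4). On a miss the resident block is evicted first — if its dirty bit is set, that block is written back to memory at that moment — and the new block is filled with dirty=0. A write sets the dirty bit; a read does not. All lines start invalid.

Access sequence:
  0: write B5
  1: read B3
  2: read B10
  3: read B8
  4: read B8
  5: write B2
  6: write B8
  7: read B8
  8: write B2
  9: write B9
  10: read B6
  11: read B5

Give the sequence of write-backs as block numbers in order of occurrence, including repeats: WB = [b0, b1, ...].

WB = [5, 2, 9]

  0 | W B5 → L1 miss [D]
  1 | R B3 → L3 miss [-]
  2 | R B10 → L2 miss [-]
  3 | R B8 → L0 miss [-]
  4 | R B8 → L0 hit [-]
  5 | W B2 → L2 miss [D]
  6 | W B8 → L0 hit [D]
  7 | R B8 → L0 hit [D]
  8 | W B2 → L2 hit [D]
  9 | W B9 → L1 miss wb→B5 [D]
  10 | R B6 → L2 miss wb→B2 [-]
  11 | R B5 → L1 miss wb→B9 [-]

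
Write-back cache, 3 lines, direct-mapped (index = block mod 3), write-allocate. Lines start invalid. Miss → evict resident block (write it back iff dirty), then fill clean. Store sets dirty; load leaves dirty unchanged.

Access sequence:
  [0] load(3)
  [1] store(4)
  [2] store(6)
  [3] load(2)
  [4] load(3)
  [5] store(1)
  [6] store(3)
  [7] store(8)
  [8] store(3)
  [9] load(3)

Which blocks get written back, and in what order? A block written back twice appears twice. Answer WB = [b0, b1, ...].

WB = [6, 4]

0: R B3 → L0 miss [-]
1: W B4 → L1 miss [D]
2: W B6 → L0 miss [D]
3: R B2 → L2 miss [-]
4: R B3 → L0 miss wb→B6 [-]
5: W B1 → L1 miss wb→B4 [D]
6: W B3 → L0 hit [D]
7: W B8 → L2 miss [D]
8: W B3 → L0 hit [D]
9: R B3 → L0 hit [D]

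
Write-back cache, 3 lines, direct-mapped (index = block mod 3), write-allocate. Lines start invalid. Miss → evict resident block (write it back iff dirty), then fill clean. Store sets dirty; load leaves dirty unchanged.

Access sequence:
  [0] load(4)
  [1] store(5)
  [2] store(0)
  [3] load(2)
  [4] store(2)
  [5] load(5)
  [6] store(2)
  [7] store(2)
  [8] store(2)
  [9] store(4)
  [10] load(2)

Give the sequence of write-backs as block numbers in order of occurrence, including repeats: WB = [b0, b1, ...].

WB = [5, 2]

  0 | R B4 → L1 miss [-]
  1 | W B5 → L2 miss [D]
  2 | W B0 → L0 miss [D]
  3 | R B2 → L2 miss wb→B5 [-]
  4 | W B2 → L2 hit [D]
  5 | R B5 → L2 miss wb→B2 [-]
  6 | W B2 → L2 miss [D]
  7 | W B2 → L2 hit [D]
  8 | W B2 → L2 hit [D]
  9 | W B4 → L1 hit [D]
  10 | R B2 → L2 hit [D]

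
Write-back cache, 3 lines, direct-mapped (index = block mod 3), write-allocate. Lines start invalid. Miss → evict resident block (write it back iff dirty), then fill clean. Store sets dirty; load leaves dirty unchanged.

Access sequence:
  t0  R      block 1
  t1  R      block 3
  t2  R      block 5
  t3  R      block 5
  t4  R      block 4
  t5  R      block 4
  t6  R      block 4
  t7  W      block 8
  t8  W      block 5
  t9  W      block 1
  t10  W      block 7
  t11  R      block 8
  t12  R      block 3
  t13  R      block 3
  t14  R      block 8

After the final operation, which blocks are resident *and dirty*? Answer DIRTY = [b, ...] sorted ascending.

0: R B1 -> L1 miss  d=-]
1: R B3 -> L0 miss  d=-]
2: R B5 -> L2 miss  d=-]
3: R B5 -> L2 hit  d=-]
4: R B4 -> L1 miss  d=-]
5: R B4 -> L1 hit  d=-]
6: R B4 -> L1 hit  d=-]
7: W B8 -> L2 miss  d=D]
8: W B5 -> L2 miss wb->B8  d=D]
9: W B1 -> L1 miss  d=D]
10: W B7 -> L1 miss wb->B1  d=D]
11: R B8 -> L2 miss wb->B5  d=-]
12: R B3 -> L0 hit  d=-]
13: R B3 -> L0 hit  d=-]
14: R B8 -> L2 hit  d=-]

DIRTY = [7]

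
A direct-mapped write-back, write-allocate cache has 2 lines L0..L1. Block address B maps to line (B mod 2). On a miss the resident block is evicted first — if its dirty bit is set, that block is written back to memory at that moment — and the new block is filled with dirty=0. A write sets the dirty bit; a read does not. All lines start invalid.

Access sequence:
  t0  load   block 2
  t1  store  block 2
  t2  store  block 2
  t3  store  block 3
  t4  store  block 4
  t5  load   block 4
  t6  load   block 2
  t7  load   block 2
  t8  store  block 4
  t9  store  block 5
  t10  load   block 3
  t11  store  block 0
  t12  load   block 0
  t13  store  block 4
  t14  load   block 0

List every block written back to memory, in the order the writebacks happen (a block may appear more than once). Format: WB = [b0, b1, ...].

WB = [2, 4, 3, 5, 4, 0, 4]

0: R B2 → L0 miss [-]
1: W B2 → L0 hit [D]
2: W B2 → L0 hit [D]
3: W B3 → L1 miss [D]
4: W B4 → L0 miss wb→B2 [D]
5: R B4 → L0 hit [D]
6: R B2 → L0 miss wb→B4 [-]
7: R B2 → L0 hit [-]
8: W B4 → L0 miss [D]
9: W B5 → L1 miss wb→B3 [D]
10: R B3 → L1 miss wb→B5 [-]
11: W B0 → L0 miss wb→B4 [D]
12: R B0 → L0 hit [D]
13: W B4 → L0 miss wb→B0 [D]
14: R B0 → L0 miss wb→B4 [-]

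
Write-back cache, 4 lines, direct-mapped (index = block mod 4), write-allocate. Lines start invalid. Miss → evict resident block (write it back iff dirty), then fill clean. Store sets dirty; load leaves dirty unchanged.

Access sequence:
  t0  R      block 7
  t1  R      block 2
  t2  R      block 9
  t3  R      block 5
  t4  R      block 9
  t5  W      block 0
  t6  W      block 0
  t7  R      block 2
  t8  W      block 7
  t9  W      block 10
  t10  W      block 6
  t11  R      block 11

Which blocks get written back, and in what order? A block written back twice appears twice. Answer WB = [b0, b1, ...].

WB = [10, 7]

  0 | R B7 → L3 miss [-]
  1 | R B2 → L2 miss [-]
  2 | R B9 → L1 miss [-]
  3 | R B5 → L1 miss [-]
  4 | R B9 → L1 miss [-]
  5 | W B0 → L0 miss [D]
  6 | W B0 → L0 hit [D]
  7 | R B2 → L2 hit [-]
  8 | W B7 → L3 hit [D]
  9 | W B10 → L2 miss [D]
  10 | W B6 → L2 miss wb→B10 [D]
  11 | R B11 → L3 miss wb→B7 [-]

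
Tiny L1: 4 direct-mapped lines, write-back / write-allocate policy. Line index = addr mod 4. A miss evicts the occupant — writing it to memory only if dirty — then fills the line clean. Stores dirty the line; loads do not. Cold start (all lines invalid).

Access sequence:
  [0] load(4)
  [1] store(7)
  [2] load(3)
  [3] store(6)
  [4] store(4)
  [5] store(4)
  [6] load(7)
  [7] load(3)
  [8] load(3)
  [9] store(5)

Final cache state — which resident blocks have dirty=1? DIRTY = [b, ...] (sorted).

0: R B4 → L0 miss [-]
1: W B7 → L3 miss [D]
2: R B3 → L3 miss wb→B7 [-]
3: W B6 → L2 miss [D]
4: W B4 → L0 hit [D]
5: W B4 → L0 hit [D]
6: R B7 → L3 miss [-]
7: R B3 → L3 miss [-]
8: R B3 → L3 hit [-]
9: W B5 → L1 miss [D]

DIRTY = [4, 5, 6]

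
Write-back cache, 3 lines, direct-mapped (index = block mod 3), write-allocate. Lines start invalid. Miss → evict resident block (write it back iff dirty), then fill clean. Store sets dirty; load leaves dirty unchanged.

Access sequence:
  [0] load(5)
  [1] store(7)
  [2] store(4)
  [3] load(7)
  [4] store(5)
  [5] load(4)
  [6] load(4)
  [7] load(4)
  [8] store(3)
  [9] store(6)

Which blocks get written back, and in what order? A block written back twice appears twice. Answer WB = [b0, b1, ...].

0: R B5 → L2 miss [-]
1: W B7 → L1 miss [D]
2: W B4 → L1 miss wb→B7 [D]
3: R B7 → L1 miss wb→B4 [-]
4: W B5 → L2 hit [D]
5: R B4 → L1 miss [-]
6: R B4 → L1 hit [-]
7: R B4 → L1 hit [-]
8: W B3 → L0 miss [D]
9: W B6 → L0 miss wb→B3 [D]

WB = [7, 4, 3]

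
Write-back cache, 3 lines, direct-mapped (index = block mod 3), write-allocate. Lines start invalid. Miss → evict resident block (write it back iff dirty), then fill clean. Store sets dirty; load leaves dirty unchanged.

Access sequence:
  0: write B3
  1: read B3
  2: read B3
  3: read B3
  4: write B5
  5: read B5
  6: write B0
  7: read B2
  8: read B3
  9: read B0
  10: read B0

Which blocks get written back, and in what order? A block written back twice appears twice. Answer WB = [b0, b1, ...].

WB = [3, 5, 0]

0: W B3 -> L0 miss  d=D]
1: R B3 -> L0 hit  d=D]
2: R B3 -> L0 hit  d=D]
3: R B3 -> L0 hit  d=D]
4: W B5 -> L2 miss  d=D]
5: R B5 -> L2 hit  d=D]
6: W B0 -> L0 miss wb->B3  d=D]
7: R B2 -> L2 miss wb->B5  d=-]
8: R B3 -> L0 miss wb->B0  d=-]
9: R B0 -> L0 miss  d=-]
10: R B0 -> L0 hit  d=-]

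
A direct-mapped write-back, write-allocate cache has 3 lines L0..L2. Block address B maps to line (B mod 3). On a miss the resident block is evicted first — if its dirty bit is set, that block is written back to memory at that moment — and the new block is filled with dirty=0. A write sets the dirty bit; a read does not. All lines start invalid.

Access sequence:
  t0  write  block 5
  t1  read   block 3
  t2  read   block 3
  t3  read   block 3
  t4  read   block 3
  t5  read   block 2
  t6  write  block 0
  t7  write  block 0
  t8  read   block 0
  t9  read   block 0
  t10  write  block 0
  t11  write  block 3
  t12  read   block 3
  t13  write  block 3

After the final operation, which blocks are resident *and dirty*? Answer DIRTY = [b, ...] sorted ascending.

DIRTY = [3]

0: W B5 -> L2 miss  d=D]
1: R B3 -> L0 miss  d=-]
2: R B3 -> L0 hit  d=-]
3: R B3 -> L0 hit  d=-]
4: R B3 -> L0 hit  d=-]
5: R B2 -> L2 miss wb->B5  d=-]
6: W B0 -> L0 miss  d=D]
7: W B0 -> L0 hit  d=D]
8: R B0 -> L0 hit  d=D]
9: R B0 -> L0 hit  d=D]
10: W B0 -> L0 hit  d=D]
11: W B3 -> L0 miss wb->B0  d=D]
12: R B3 -> L0 hit  d=D]
13: W B3 -> L0 hit  d=D]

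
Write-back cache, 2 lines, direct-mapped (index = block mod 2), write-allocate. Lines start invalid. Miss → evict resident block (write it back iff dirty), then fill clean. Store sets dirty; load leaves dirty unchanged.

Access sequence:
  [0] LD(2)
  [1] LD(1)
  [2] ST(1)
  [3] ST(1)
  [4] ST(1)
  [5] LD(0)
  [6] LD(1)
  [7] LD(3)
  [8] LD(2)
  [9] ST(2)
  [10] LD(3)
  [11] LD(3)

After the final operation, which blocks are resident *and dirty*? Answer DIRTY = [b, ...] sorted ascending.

0: R B2 -> L0 miss  d=-]
1: R B1 -> L1 miss  d=-]
2: W B1 -> L1 hit  d=D]
3: W B1 -> L1 hit  d=D]
4: W B1 -> L1 hit  d=D]
5: R B0 -> L0 miss  d=-]
6: R B1 -> L1 hit  d=D]
7: R B3 -> L1 miss wb->B1  d=-]
8: R B2 -> L0 miss  d=-]
9: W B2 -> L0 hit  d=D]
10: R B3 -> L1 hit  d=-]
11: R B3 -> L1 hit  d=-]

DIRTY = [2]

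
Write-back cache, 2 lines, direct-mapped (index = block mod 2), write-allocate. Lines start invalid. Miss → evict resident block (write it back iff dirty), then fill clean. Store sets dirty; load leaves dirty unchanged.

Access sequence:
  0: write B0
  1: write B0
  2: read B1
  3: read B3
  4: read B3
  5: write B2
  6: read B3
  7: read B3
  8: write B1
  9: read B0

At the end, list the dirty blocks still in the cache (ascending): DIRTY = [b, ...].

DIRTY = [1]

0: W B0 -> L0 miss  d=D]
1: W B0 -> L0 hit  d=D]
2: R B1 -> L1 miss  d=-]
3: R B3 -> L1 miss  d=-]
4: R B3 -> L1 hit  d=-]
5: W B2 -> L0 miss wb->B0  d=D]
6: R B3 -> L1 hit  d=-]
7: R B3 -> L1 hit  d=-]
8: W B1 -> L1 miss  d=D]
9: R B0 -> L0 miss wb->B2  d=-]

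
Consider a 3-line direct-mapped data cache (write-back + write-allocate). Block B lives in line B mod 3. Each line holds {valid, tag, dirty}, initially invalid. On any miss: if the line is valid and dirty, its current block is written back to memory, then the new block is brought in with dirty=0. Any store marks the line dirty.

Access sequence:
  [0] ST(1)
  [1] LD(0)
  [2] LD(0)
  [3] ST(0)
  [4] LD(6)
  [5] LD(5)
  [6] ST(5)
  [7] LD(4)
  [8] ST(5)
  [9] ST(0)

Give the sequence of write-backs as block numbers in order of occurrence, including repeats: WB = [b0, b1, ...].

0: W B1 → L1 miss [D]
1: R B0 → L0 miss [-]
2: R B0 → L0 hit [-]
3: W B0 → L0 hit [D]
4: R B6 → L0 miss wb→B0 [-]
5: R B5 → L2 miss [-]
6: W B5 → L2 hit [D]
7: R B4 → L1 miss wb→B1 [-]
8: W B5 → L2 hit [D]
9: W B0 → L0 miss [D]

WB = [0, 1]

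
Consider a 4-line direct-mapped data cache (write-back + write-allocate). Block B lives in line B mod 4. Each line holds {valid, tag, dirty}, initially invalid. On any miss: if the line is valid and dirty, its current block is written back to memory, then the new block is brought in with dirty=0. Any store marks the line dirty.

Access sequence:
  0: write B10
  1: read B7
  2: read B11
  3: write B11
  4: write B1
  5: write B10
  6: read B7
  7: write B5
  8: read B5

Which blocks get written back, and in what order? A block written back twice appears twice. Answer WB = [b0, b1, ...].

  0 | W B10 → L2 miss [D]
  1 | R B7 → L3 miss [-]
  2 | R B11 → L3 miss [-]
  3 | W B11 → L3 hit [D]
  4 | W B1 → L1 miss [D]
  5 | W B10 → L2 hit [D]
  6 | R B7 → L3 miss wb→B11 [-]
  7 | W B5 → L1 miss wb→B1 [D]
  8 | R B5 → L1 hit [D]

WB = [11, 1]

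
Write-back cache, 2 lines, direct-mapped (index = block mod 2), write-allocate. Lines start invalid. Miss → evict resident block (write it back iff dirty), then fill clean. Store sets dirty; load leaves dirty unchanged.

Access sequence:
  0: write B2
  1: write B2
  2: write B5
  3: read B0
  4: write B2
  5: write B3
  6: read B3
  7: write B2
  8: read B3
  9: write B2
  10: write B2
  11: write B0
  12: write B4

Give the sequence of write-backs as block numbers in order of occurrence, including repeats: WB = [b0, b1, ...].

WB = [2, 5, 2, 0]

0: W B2 -> L0 miss  d=D]
1: W B2 -> L0 hit  d=D]
2: W B5 -> L1 miss  d=D]
3: R B0 -> L0 miss wb->B2  d=-]
4: W B2 -> L0 miss  d=D]
5: W B3 -> L1 miss wb->B5  d=D]
6: R B3 -> L1 hit  d=D]
7: W B2 -> L0 hit  d=D]
8: R B3 -> L1 hit  d=D]
9: W B2 -> L0 hit  d=D]
10: W B2 -> L0 hit  d=D]
11: W B0 -> L0 miss wb->B2  d=D]
12: W B4 -> L0 miss wb->B0  d=D]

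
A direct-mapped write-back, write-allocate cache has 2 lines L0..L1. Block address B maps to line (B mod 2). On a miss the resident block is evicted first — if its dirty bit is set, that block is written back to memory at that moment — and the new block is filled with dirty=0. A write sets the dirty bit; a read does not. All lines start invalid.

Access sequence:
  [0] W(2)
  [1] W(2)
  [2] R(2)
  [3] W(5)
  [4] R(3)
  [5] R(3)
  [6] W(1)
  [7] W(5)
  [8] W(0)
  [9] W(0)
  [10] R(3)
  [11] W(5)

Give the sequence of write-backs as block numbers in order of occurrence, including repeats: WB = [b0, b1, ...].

WB = [5, 1, 2, 5]

0: W B2 → L0 miss [D]
1: W B2 → L0 hit [D]
2: R B2 → L0 hit [D]
3: W B5 → L1 miss [D]
4: R B3 → L1 miss wb→B5 [-]
5: R B3 → L1 hit [-]
6: W B1 → L1 miss [D]
7: W B5 → L1 miss wb→B1 [D]
8: W B0 → L0 miss wb→B2 [D]
9: W B0 → L0 hit [D]
10: R B3 → L1 miss wb→B5 [-]
11: W B5 → L1 miss [D]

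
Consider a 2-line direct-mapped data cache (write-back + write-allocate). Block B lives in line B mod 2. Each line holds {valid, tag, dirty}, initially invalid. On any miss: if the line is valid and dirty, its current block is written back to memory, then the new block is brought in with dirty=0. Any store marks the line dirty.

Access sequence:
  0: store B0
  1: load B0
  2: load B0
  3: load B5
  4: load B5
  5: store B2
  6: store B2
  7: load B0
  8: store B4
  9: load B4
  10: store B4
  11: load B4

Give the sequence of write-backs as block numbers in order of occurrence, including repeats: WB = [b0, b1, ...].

WB = [0, 2]

  0 | W B0 → L0 miss [D]
  1 | R B0 → L0 hit [D]
  2 | R B0 → L0 hit [D]
  3 | R B5 → L1 miss [-]
  4 | R B5 → L1 hit [-]
  5 | W B2 → L0 miss wb→B0 [D]
  6 | W B2 → L0 hit [D]
  7 | R B0 → L0 miss wb→B2 [-]
  8 | W B4 → L0 miss [D]
  9 | R B4 → L0 hit [D]
  10 | W B4 → L0 hit [D]
  11 | R B4 → L0 hit [D]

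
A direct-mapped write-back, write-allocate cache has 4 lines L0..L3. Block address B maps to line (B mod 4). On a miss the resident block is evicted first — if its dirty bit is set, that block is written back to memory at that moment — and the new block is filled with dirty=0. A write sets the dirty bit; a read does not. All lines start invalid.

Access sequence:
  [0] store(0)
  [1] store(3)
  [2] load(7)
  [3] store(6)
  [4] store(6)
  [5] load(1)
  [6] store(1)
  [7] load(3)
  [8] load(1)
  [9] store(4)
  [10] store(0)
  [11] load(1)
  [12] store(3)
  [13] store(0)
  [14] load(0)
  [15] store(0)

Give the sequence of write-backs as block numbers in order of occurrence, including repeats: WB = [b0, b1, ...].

WB = [3, 0, 4]

0: W B0 -> L0 miss  d=D]
1: W B3 -> L3 miss  d=D]
2: R B7 -> L3 miss wb->B3  d=-]
3: W B6 -> L2 miss  d=D]
4: W B6 -> L2 hit  d=D]
5: R B1 -> L1 miss  d=-]
6: W B1 -> L1 hit  d=D]
7: R B3 -> L3 miss  d=-]
8: R B1 -> L1 hit  d=D]
9: W B4 -> L0 miss wb->B0  d=D]
10: W B0 -> L0 miss wb->B4  d=D]
11: R B1 -> L1 hit  d=D]
12: W B3 -> L3 hit  d=D]
13: W B0 -> L0 hit  d=D]
14: R B0 -> L0 hit  d=D]
15: W B0 -> L0 hit  d=D]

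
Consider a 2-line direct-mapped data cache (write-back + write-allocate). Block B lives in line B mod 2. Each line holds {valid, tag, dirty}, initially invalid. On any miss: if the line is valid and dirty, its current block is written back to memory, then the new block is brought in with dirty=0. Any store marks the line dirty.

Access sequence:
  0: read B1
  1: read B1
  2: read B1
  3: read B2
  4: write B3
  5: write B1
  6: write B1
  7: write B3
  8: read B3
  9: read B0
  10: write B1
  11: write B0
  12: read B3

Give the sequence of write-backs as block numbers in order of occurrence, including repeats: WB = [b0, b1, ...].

0: R B1 -> L1 miss  d=-]
1: R B1 -> L1 hit  d=-]
2: R B1 -> L1 hit  d=-]
3: R B2 -> L0 miss  d=-]
4: W B3 -> L1 miss  d=D]
5: W B1 -> L1 miss wb->B3  d=D]
6: W B1 -> L1 hit  d=D]
7: W B3 -> L1 miss wb->B1  d=D]
8: R B3 -> L1 hit  d=D]
9: R B0 -> L0 miss  d=-]
10: W B1 -> L1 miss wb->B3  d=D]
11: W B0 -> L0 hit  d=D]
12: R B3 -> L1 miss wb->B1  d=-]

WB = [3, 1, 3, 1]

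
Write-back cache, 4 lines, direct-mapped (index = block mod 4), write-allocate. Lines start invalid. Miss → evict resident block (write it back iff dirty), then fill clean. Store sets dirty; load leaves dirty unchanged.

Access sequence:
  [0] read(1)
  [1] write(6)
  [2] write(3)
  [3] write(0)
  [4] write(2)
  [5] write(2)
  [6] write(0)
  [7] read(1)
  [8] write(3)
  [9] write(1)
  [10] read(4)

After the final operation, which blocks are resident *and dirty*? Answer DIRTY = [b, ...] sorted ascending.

0: R B1 -> L1 miss  d=-]
1: W B6 -> L2 miss  d=D]
2: W B3 -> L3 miss  d=D]
3: W B0 -> L0 miss  d=D]
4: W B2 -> L2 miss wb->B6  d=D]
5: W B2 -> L2 hit  d=D]
6: W B0 -> L0 hit  d=D]
7: R B1 -> L1 hit  d=-]
8: W B3 -> L3 hit  d=D]
9: W B1 -> L1 hit  d=D]
10: R B4 -> L0 miss wb->B0  d=-]

DIRTY = [1, 2, 3]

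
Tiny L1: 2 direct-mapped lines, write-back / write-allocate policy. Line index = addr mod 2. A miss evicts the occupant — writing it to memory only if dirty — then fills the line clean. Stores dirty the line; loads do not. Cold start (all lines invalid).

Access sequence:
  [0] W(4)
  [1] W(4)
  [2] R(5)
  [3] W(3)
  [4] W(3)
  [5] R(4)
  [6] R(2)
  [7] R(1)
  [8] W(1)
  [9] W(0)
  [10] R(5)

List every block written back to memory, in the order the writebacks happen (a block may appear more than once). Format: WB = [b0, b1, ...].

0: W B4 → L0 miss [D]
1: W B4 → L0 hit [D]
2: R B5 → L1 miss [-]
3: W B3 → L1 miss [D]
4: W B3 → L1 hit [D]
5: R B4 → L0 hit [D]
6: R B2 → L0 miss wb→B4 [-]
7: R B1 → L1 miss wb→B3 [-]
8: W B1 → L1 hit [D]
9: W B0 → L0 miss [D]
10: R B5 → L1 miss wb→B1 [-]

WB = [4, 3, 1]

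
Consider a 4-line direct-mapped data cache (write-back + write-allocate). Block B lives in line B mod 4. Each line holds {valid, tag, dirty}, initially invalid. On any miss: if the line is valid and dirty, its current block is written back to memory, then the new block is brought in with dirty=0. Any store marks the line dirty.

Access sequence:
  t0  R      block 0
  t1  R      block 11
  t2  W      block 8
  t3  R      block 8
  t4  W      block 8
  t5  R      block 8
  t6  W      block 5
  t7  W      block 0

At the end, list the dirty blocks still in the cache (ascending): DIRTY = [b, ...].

0: R B0 → L0 miss [-]
1: R B11 → L3 miss [-]
2: W B8 → L0 miss [D]
3: R B8 → L0 hit [D]
4: W B8 → L0 hit [D]
5: R B8 → L0 hit [D]
6: W B5 → L1 miss [D]
7: W B0 → L0 miss wb→B8 [D]

DIRTY = [0, 5]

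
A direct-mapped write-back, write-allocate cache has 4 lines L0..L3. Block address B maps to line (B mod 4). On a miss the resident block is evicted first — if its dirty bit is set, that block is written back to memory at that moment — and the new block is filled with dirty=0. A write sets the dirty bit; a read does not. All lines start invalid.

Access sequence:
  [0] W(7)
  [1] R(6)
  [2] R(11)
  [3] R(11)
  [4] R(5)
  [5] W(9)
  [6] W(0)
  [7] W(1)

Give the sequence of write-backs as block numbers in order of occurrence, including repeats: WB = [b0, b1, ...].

WB = [7, 9]

  0 | W B7 → L3 miss [D]
  1 | R B6 → L2 miss [-]
  2 | R B11 → L3 miss wb→B7 [-]
  3 | R B11 → L3 hit [-]
  4 | R B5 → L1 miss [-]
  5 | W B9 → L1 miss [D]
  6 | W B0 → L0 miss [D]
  7 | W B1 → L1 miss wb→B9 [D]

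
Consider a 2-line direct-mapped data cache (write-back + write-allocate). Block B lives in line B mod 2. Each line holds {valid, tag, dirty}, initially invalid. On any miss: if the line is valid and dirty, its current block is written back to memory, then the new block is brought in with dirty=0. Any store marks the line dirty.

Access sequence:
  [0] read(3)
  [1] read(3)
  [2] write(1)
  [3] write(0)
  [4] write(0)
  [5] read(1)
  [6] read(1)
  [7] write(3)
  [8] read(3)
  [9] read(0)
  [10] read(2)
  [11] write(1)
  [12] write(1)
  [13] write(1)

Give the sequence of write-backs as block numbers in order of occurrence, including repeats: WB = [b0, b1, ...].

0: R B3 -> L1 miss  d=-]
1: R B3 -> L1 hit  d=-]
2: W B1 -> L1 miss  d=D]
3: W B0 -> L0 miss  d=D]
4: W B0 -> L0 hit  d=D]
5: R B1 -> L1 hit  d=D]
6: R B1 -> L1 hit  d=D]
7: W B3 -> L1 miss wb->B1  d=D]
8: R B3 -> L1 hit  d=D]
9: R B0 -> L0 hit  d=D]
10: R B2 -> L0 miss wb->B0  d=-]
11: W B1 -> L1 miss wb->B3  d=D]
12: W B1 -> L1 hit  d=D]
13: W B1 -> L1 hit  d=D]

WB = [1, 0, 3]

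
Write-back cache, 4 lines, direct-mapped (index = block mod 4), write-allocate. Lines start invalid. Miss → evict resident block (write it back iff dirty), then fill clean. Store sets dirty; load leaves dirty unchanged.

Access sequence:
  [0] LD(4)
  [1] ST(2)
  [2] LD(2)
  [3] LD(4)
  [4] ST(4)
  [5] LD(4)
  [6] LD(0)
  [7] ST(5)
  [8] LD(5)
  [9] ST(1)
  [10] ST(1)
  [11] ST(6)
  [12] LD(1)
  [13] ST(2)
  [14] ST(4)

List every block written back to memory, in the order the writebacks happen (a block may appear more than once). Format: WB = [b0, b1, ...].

WB = [4, 5, 2, 6]

0: R B4 -> L0 miss  d=-]
1: W B2 -> L2 miss  d=D]
2: R B2 -> L2 hit  d=D]
3: R B4 -> L0 hit  d=-]
4: W B4 -> L0 hit  d=D]
5: R B4 -> L0 hit  d=D]
6: R B0 -> L0 miss wb->B4  d=-]
7: W B5 -> L1 miss  d=D]
8: R B5 -> L1 hit  d=D]
9: W B1 -> L1 miss wb->B5  d=D]
10: W B1 -> L1 hit  d=D]
11: W B6 -> L2 miss wb->B2  d=D]
12: R B1 -> L1 hit  d=D]
13: W B2 -> L2 miss wb->B6  d=D]
14: W B4 -> L0 miss  d=D]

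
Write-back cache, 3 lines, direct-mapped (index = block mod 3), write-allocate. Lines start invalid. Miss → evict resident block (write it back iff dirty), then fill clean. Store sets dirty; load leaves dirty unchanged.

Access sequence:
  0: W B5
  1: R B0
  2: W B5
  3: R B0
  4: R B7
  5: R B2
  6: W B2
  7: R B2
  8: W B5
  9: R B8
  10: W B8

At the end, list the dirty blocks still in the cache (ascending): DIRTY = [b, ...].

DIRTY = [8]

0: W B5 → L2 miss [D]
1: R B0 → L0 miss [-]
2: W B5 → L2 hit [D]
3: R B0 → L0 hit [-]
4: R B7 → L1 miss [-]
5: R B2 → L2 miss wb→B5 [-]
6: W B2 → L2 hit [D]
7: R B2 → L2 hit [D]
8: W B5 → L2 miss wb→B2 [D]
9: R B8 → L2 miss wb→B5 [-]
10: W B8 → L2 hit [D]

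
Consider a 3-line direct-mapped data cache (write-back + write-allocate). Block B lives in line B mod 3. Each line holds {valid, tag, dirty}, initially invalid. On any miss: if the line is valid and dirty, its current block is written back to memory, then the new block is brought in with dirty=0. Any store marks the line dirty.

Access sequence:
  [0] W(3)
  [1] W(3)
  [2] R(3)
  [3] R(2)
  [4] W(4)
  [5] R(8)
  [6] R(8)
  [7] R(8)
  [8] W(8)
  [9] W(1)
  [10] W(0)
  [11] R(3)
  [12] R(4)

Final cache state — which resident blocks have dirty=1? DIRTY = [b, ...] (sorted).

DIRTY = [8]

  0 | W B3 → L0 miss [D]
  1 | W B3 → L0 hit [D]
  2 | R B3 → L0 hit [D]
  3 | R B2 → L2 miss [-]
  4 | W B4 → L1 miss [D]
  5 | R B8 → L2 miss [-]
  6 | R B8 → L2 hit [-]
  7 | R B8 → L2 hit [-]
  8 | W B8 → L2 hit [D]
  9 | W B1 → L1 miss wb→B4 [D]
  10 | W B0 → L0 miss wb→B3 [D]
  11 | R B3 → L0 miss wb→B0 [-]
  12 | R B4 → L1 miss wb→B1 [-]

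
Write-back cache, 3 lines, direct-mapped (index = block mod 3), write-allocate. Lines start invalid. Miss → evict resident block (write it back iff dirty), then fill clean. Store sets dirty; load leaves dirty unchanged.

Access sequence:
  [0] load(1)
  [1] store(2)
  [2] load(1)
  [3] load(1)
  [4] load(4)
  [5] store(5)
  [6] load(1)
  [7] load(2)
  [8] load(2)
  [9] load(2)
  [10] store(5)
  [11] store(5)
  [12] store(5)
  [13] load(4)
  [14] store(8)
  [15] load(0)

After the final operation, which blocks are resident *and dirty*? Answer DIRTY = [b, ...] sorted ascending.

0: R B1 -> L1 miss  d=-]
1: W B2 -> L2 miss  d=D]
2: R B1 -> L1 hit  d=-]
3: R B1 -> L1 hit  d=-]
4: R B4 -> L1 miss  d=-]
5: W B5 -> L2 miss wb->B2  d=D]
6: R B1 -> L1 miss  d=-]
7: R B2 -> L2 miss wb->B5  d=-]
8: R B2 -> L2 hit  d=-]
9: R B2 -> L2 hit  d=-]
10: W B5 -> L2 miss  d=D]
11: W B5 -> L2 hit  d=D]
12: W B5 -> L2 hit  d=D]
13: R B4 -> L1 miss  d=-]
14: W B8 -> L2 miss wb->B5  d=D]
15: R B0 -> L0 miss  d=-]

DIRTY = [8]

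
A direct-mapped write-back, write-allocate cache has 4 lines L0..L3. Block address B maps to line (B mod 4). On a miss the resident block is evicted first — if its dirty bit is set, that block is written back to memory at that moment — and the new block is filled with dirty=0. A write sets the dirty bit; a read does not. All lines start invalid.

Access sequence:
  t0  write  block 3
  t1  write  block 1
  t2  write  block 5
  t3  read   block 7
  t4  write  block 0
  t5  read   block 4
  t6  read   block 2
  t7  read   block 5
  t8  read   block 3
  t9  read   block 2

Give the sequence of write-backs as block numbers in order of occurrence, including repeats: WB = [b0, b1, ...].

WB = [1, 3, 0]

  0 | W B3 → L3 miss [D]
  1 | W B1 → L1 miss [D]
  2 | W B5 → L1 miss wb→B1 [D]
  3 | R B7 → L3 miss wb→B3 [-]
  4 | W B0 → L0 miss [D]
  5 | R B4 → L0 miss wb→B0 [-]
  6 | R B2 → L2 miss [-]
  7 | R B5 → L1 hit [D]
  8 | R B3 → L3 miss [-]
  9 | R B2 → L2 hit [-]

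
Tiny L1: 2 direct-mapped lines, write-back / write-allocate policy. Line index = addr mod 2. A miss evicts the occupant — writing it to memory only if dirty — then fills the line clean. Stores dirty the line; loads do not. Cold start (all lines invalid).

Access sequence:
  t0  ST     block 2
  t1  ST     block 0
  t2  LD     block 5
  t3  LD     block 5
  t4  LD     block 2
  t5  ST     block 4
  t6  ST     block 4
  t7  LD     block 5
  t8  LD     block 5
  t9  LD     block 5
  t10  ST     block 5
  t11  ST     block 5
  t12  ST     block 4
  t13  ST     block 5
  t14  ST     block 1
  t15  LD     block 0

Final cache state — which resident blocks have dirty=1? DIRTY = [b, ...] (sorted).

DIRTY = [1]

0: W B2 → L0 miss [D]
1: W B0 → L0 miss wb→B2 [D]
2: R B5 → L1 miss [-]
3: R B5 → L1 hit [-]
4: R B2 → L0 miss wb→B0 [-]
5: W B4 → L0 miss [D]
6: W B4 → L0 hit [D]
7: R B5 → L1 hit [-]
8: R B5 → L1 hit [-]
9: R B5 → L1 hit [-]
10: W B5 → L1 hit [D]
11: W B5 → L1 hit [D]
12: W B4 → L0 hit [D]
13: W B5 → L1 hit [D]
14: W B1 → L1 miss wb→B5 [D]
15: R B0 → L0 miss wb→B4 [-]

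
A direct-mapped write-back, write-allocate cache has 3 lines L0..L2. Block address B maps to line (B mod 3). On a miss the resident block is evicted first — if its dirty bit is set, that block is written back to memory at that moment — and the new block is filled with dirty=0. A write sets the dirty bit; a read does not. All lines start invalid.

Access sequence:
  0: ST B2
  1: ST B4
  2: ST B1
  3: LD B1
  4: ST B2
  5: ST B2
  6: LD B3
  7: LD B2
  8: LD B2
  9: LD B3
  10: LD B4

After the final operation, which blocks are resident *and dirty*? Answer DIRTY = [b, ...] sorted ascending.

0: W B2 -> L2 miss  d=D]
1: W B4 -> L1 miss  d=D]
2: W B1 -> L1 miss wb->B4  d=D]
3: R B1 -> L1 hit  d=D]
4: W B2 -> L2 hit  d=D]
5: W B2 -> L2 hit  d=D]
6: R B3 -> L0 miss  d=-]
7: R B2 -> L2 hit  d=D]
8: R B2 -> L2 hit  d=D]
9: R B3 -> L0 hit  d=-]
10: R B4 -> L1 miss wb->B1  d=-]

DIRTY = [2]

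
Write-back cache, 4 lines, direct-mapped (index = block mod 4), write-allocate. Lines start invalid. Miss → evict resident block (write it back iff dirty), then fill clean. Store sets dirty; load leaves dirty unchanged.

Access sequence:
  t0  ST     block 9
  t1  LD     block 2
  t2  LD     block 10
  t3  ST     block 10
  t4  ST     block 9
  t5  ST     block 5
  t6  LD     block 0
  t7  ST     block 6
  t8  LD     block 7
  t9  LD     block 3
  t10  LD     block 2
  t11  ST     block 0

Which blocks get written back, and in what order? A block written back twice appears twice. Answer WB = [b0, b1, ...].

  0 | W B9 → L1 miss [D]
  1 | R B2 → L2 miss [-]
  2 | R B10 → L2 miss [-]
  3 | W B10 → L2 hit [D]
  4 | W B9 → L1 hit [D]
  5 | W B5 → L1 miss wb→B9 [D]
  6 | R B0 → L0 miss [-]
  7 | W B6 → L2 miss wb→B10 [D]
  8 | R B7 → L3 miss [-]
  9 | R B3 → L3 miss [-]
  10 | R B2 → L2 miss wb→B6 [-]
  11 | W B0 → L0 hit [D]

WB = [9, 10, 6]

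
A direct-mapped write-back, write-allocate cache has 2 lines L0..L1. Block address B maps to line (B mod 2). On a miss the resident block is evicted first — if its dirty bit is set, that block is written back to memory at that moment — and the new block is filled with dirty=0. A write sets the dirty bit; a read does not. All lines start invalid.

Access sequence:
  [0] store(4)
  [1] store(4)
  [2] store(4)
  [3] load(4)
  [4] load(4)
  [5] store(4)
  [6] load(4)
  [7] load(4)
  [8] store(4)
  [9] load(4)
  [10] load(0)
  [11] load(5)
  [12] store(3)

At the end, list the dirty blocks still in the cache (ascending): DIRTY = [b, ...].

DIRTY = [3]

0: W B4 -> L0 miss  d=D]
1: W B4 -> L0 hit  d=D]
2: W B4 -> L0 hit  d=D]
3: R B4 -> L0 hit  d=D]
4: R B4 -> L0 hit  d=D]
5: W B4 -> L0 hit  d=D]
6: R B4 -> L0 hit  d=D]
7: R B4 -> L0 hit  d=D]
8: W B4 -> L0 hit  d=D]
9: R B4 -> L0 hit  d=D]
10: R B0 -> L0 miss wb->B4  d=-]
11: R B5 -> L1 miss  d=-]
12: W B3 -> L1 miss  d=D]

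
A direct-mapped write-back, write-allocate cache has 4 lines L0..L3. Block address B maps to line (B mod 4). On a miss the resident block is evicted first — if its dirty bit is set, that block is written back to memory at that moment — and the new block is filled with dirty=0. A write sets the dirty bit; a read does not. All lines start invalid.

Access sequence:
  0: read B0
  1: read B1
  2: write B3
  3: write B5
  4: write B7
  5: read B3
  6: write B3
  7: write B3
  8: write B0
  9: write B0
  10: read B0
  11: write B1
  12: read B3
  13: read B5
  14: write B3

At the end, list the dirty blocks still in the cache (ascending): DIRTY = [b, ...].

DIRTY = [0, 3]

  0 | R B0 → L0 miss [-]
  1 | R B1 → L1 miss [-]
  2 | W B3 → L3 miss [D]
  3 | W B5 → L1 miss [D]
  4 | W B7 → L3 miss wb→B3 [D]
  5 | R B3 → L3 miss wb→B7 [-]
  6 | W B3 → L3 hit [D]
  7 | W B3 → L3 hit [D]
  8 | W B0 → L0 hit [D]
  9 | W B0 → L0 hit [D]
  10 | R B0 → L0 hit [D]
  11 | W B1 → L1 miss wb→B5 [D]
  12 | R B3 → L3 hit [D]
  13 | R B5 → L1 miss wb→B1 [-]
  14 | W B3 → L3 hit [D]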